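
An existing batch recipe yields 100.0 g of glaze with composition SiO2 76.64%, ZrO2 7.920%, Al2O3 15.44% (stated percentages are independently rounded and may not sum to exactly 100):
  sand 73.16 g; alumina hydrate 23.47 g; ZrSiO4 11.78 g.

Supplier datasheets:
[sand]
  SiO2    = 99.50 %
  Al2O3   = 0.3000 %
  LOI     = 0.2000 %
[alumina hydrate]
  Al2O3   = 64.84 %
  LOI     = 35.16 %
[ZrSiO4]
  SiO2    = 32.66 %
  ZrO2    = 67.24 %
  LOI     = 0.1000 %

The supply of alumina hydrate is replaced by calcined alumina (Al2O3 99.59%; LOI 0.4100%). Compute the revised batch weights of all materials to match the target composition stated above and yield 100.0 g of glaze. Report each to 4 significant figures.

All arithmetic keeps full precision from start to finish — the intermediate values appear, with 4-significant-figure rounding, in the printout — every reported result takes just one rounding. All derived quantities (glass mass, yield, totals, the three compositions, ignition loss) are computed using the weight values for 100.0 g of glass in exact precision as they appear in the problem or answer text.
Target masses of each oxide per 100.0 g glaze:
  SiO2: 76.64% × 100.0 = 76.64 g
  ZrO2: 7.920% × 100.0 = 7.920 g
  Al2O3: 15.44% × 100.0 = 15.44 g
Mass-balance tally per oxide from the weights as reported, per the basis as stated (every target is met by its sum once rounding is allowed for):
  SiO2: 73.16·0.9950 + 11.78·0.3266 = 76.64 g (target 76.64 g)
  ZrO2: 11.78·0.6724 = 7.921 g (target 7.920 g)
  Al2O3: 73.16·0.003000 + 15.28·0.9959 = 15.44 g (target 15.44 g)
Glass-mass closure: net batch after ignition = 100.0 g (summing oxide targets gives 100.0 g; against the stated basis, 100.0 g — rounding explains the deltas).
Batch grand total — Σ batch = 100.2 g; LOI loss = Σ batch·LOI = 0.2207 g; as yield: glass ÷ batch → 99.78%.

Revised batch per 100.0 g glaze:
  sand: 73.16 g
  calcined alumina: 15.28 g
  ZrSiO4: 11.78 g
Total batch = 100.2 g; LOI loss = 0.2207 g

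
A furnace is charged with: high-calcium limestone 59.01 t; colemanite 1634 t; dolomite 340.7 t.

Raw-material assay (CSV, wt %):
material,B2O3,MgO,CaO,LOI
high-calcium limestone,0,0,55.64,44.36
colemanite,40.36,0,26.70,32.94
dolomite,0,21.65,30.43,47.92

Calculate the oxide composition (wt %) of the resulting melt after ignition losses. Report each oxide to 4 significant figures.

All arithmetic holds full float precision in every operation; in-progress results are displayed with 4-significant-figure rounding as written. A single rounding yields every reported number; derived quantities (LOI, glass mass, yield, totals, three oxide percentages) are rebuilt from the batch weights per 1306 t of glass in full float precision, as written in question or answer.
Delivered oxide masses:
  B2O3: 1634·0.4036 = 659.5 t
  MgO: 340.7·0.2165 = 73.76 t
  CaO: 59.01·0.5564 + 1634·0.2670 + 340.7·0.3043 = 572.8 t
LOI: 59.01·0.4436 + 1634·0.3294 + 340.7·0.4792 = 727.7 t
Glass = total batch minus LOI = 2034 − 727.7 = 1306 t (= the summed oxide contributions)
wt % = 100 × oxide mass / glass mass

Glass mass = 1306 t (batch 2034 − LOI 727.7).
Composition: B2O3 50.50%, MgO 5.648%, CaO 43.86%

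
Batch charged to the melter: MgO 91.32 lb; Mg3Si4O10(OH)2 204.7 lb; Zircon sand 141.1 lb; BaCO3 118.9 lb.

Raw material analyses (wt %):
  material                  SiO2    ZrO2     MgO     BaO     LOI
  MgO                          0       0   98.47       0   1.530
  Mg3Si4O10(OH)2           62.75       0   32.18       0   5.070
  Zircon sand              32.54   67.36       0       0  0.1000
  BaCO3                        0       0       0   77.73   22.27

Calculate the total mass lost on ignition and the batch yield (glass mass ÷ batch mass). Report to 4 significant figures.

LOI loss = 38.40 lb; glass = 517.6 lb; yield = 93.09%

The working math maintains full float precision in every operation — working values are shown (rounded to 4 significant figures) in the working — a single rounding completes every reported value — derived quantities, which include the four compositions, net glass mass, yield, LOI, totals, are rebuilt at exact precision, as set out in the problem or answer text, using the weight values at 517.6 lb of glass.
Ignition loss by material:
  MgO: 91.32 × 0.01530 = 1.397 lb
  Mg3Si4O10(OH)2: 204.7 × 0.05070 = 10.38 lb
  Zircon sand: 141.1 × 0.001000 = 0.1411 lb
  BaCO3: 118.9 × 0.2227 = 26.48 lb
Total LOI = 38.40 lb
Glass = batch − LOI = 556.0 − 38.40 = 517.6 lb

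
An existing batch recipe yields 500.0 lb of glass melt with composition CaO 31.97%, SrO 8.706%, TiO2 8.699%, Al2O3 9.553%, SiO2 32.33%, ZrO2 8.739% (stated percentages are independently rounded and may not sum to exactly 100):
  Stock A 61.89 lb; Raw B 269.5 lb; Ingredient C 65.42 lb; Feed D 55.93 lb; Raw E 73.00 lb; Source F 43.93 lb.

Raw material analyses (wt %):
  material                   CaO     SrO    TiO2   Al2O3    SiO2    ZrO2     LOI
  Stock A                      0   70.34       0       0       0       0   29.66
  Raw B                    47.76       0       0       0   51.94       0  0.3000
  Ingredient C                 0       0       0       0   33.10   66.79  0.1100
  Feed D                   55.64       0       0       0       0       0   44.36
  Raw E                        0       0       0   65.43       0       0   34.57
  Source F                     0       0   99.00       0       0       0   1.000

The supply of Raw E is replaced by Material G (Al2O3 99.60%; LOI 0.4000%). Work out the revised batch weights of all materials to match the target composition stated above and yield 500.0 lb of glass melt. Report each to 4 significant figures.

Each numeric step carries full float precision from first step to last; mid-chain values are displayed, with 4-significant-figure rounding, within the worked lines. Every reported value is rounded once only — all derived quantities (LOI, the yield, glass mass, six oxide percentages, the totals) are carried starting from the weights per 500.0 lb of glass at full precision, as written in question or answer.
Per-oxide target masses for 500.0 lb glass melt:
  CaO: 31.97% × 500.0 = 159.8 lb
  SrO: 8.706% × 500.0 = 43.53 lb
  TiO2: 8.699% × 500.0 = 43.50 lb
  Al2O3: 9.553% × 500.0 = 47.76 lb
  SiO2: 32.33% × 500.0 = 161.6 lb
  ZrO2: 8.739% × 500.0 = 43.70 lb
Verifying the oxide balance given the weights on record, on the stated basis (sum by sum, the targets are met up to rounding of the answer):
  CaO: 269.5·0.4776 + 55.93·0.5564 = 159.8 lb (target 159.8 lb)
  SrO: 61.89·0.7034 = 43.53 lb (target 43.53 lb)
  TiO2: 43.93·0.9900 = 43.49 lb (target 43.50 lb)
  Al2O3: 47.96·0.9960 = 47.77 lb (target 47.76 lb)
  SiO2: 269.5·0.5194 + 65.42·0.3310 = 161.6 lb (target 161.6 lb)
  ZrO2: 65.42·0.6679 = 43.69 lb (target 43.70 lb)
The glass-mass cross-check: Σ batch − LOI loss = 500.0 lb (summing oxide targets gives 500.0 lb; the stated basis being 500.0 lb — rounding explains the deltas).
Total batch = Σ batch = 544.6 lb; the LOI term Σ batch·LOI equals 44.68 lb; as yield: glass ÷ batch → 91.80%.

Revised batch per 500.0 lb glass melt:
  Stock A: 61.89 lb
  Raw B: 269.5 lb
  Ingredient C: 65.42 lb
  Feed D: 55.93 lb
  Material G: 47.96 lb
  Source F: 43.93 lb
Total batch = 544.6 lb; LOI loss = 44.68 lb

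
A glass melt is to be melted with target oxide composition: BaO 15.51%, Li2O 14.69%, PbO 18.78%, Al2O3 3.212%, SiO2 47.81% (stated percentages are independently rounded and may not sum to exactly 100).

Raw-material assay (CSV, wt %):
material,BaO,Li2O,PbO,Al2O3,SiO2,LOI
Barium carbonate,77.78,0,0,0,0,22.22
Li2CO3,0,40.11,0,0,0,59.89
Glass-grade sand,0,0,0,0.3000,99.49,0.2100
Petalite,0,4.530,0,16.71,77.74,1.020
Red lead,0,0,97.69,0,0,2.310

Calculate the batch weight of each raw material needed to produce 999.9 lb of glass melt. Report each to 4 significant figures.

The intermediate values are displayed, with 4-significant-digit rounding, when written out — all arithmetic maintains exact precision from first step to last. Every reported result carries a single rounding; the derived quantities are rebuilt at full precision (net glass mass, totals, ignition loss, yield, five oxide percentages) from the weighed amounts for 999.9 lb of glass, precisely as stated by the problem or answer text.
Target oxide masses per 999.9 lb glass melt:
  BaO: 15.51% × 999.9 = 155.1 lb
  Li2O: 14.69% × 999.9 = 146.9 lb
  PbO: 18.78% × 999.9 = 187.8 lb
  Al2O3: 3.212% × 999.9 = 32.12 lb
  SiO2: 47.81% × 999.9 = 478.1 lb
Verifying the oxide balance with the batch weights as given, for the quoted basis mass (every target is met by its sum inside rounding margins):
  BaO: 199.4·0.7778 = 155.1 lb (target 155.1 lb)
  Li2O: 345.2·0.4011 + 186.2·0.04530 = 146.9 lb (target 146.9 lb)
  PbO: 192.2·0.9769 = 187.8 lb (target 187.8 lb)
  Al2O3: 335.0·0.003000 + 186.2·0.1671 = 32.12 lb (target 32.12 lb)
  SiO2: 335.0·0.9949 + 186.2·0.7774 = 478.0 lb (target 478.1 lb)
Glass-mass sanity pass: total charge less LOI = 999.9 lb (targets for the oxides total 999.9 lb; stated basis 999.9 lb — any gap is answer rounding).
Summing the batch: Σ batch = 1258 lb; LOI removed, Σ of batch·LOI: 258.1 lb; yield = glass ÷ total batch = 79.48%.

Batch per 999.9 lb glass melt:
  Barium carbonate: 199.4 lb
  Li2CO3: 345.2 lb
  Glass-grade sand: 335.0 lb
  Petalite: 186.2 lb
  Red lead: 192.2 lb
Total batch = 1258 lb; LOI loss = 258.1 lb; yield = 79.48%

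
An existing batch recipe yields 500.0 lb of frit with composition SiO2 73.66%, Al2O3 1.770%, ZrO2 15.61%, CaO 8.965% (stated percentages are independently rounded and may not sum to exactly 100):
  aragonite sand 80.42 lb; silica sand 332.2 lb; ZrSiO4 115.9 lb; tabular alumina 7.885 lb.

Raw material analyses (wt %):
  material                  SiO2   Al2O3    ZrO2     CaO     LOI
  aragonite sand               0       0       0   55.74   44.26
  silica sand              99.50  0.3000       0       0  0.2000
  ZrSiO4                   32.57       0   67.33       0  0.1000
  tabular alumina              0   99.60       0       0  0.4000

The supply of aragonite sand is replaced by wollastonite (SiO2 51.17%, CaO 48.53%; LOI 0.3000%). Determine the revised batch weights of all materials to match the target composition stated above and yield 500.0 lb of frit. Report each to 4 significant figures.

Values along the way are shown with 4-significant-figure rounding across the worked steps. The whole derivation carries exact precision at each step; a single rounding completes every reported result; derived quantities are computed from the weighed amounts per 500.0 lb of glass at full float precision (glass mass, the totals, four oxide percentages, LOI, the yield) as given in question or answer.
Target masses of each oxide per 500.0 lb frit:
  SiO2: 73.66% × 500.0 = 368.3 lb
  Al2O3: 1.770% × 500.0 = 8.850 lb
  ZrO2: 15.61% × 500.0 = 78.05 lb
  CaO: 8.965% × 500.0 = 44.82 lb
A balance pass over the oxides, applying the batch weights above, under the basis named above (oxide sums agree with the targets within answer rounding):
  SiO2: 92.37·0.5117 + 284.7·0.9950 + 115.9·0.3257 = 368.3 lb (target 368.3 lb)
  Al2O3: 284.7·0.003000 + 8.028·0.9960 = 8.850 lb (target 8.850 lb)
  ZrO2: 115.9·0.6733 = 78.04 lb (target 78.05 lb)
  CaO: 92.37·0.4853 = 44.83 lb (target 44.82 lb)
Glass-mass closure: Σ batch − LOI loss = 500.0 lb (targets for the oxides total 500.0 lb; with the basis standing at 500.0 lb — deltas are rounding alone).
Total batch = Σ batch = 501.0 lb; LOI removed, Σ of batch·LOI: 0.9945 lb; yield, glass over the total, = 99.80%.

Revised batch per 500.0 lb frit:
  wollastonite: 92.37 lb
  silica sand: 284.7 lb
  ZrSiO4: 115.9 lb
  tabular alumina: 8.028 lb
Total batch = 501.0 lb; LOI loss = 0.9945 lb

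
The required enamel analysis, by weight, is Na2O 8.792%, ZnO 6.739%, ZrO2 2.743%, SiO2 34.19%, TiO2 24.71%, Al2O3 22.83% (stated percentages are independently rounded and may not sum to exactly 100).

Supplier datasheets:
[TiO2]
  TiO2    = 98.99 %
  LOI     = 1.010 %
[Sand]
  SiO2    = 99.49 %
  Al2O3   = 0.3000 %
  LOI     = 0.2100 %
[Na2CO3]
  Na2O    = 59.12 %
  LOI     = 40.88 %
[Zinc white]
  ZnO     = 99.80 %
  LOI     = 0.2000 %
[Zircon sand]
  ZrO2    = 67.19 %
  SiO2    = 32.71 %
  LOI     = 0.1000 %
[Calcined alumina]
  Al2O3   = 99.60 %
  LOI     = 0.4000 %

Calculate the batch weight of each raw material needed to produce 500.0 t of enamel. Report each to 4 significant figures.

Batch per 500.0 t enamel:
  TiO2: 124.8 t
  Sand: 165.1 t
  Na2CO3: 74.36 t
  Zinc white: 33.76 t
  Zircon sand: 20.41 t
  Calcined alumina: 114.1 t
Total batch = 532.5 t; LOI loss = 32.55 t; yield = 93.89%

Each numeric step maintains exact precision through the solve; mid-chain values are shown rounded off to 4 significant figures within the worked lines. Every reported result takes a single rounding — the derived quantities (the totals, glass mass, yield, six oxide percentages, ignition loss) are rebuilt at full precision from the weighed amounts at 500.0 t of glass, as they appear in the question or the answer.
Target masses of each oxide per 500.0 t enamel:
  Na2O: 8.792% × 500.0 = 43.96 t
  ZnO: 6.739% × 500.0 = 33.70 t
  ZrO2: 2.743% × 500.0 = 13.72 t
  SiO2: 34.19% × 500.0 = 171.0 t
  TiO2: 24.71% × 500.0 = 123.6 t
  Al2O3: 22.83% × 500.0 = 114.2 t
Per-oxide balance check given the weights on record, at the basis given (target by target, the sums agree modulo rounding of the values):
  Na2O: 74.36·0.5912 = 43.96 t (target 43.96 t)
  ZnO: 33.76·0.9980 = 33.69 t (target 33.70 t)
  ZrO2: 20.41·0.6719 = 13.71 t (target 13.72 t)
  SiO2: 165.1·0.9949 + 20.41·0.3271 = 170.9 t (target 171.0 t)
  TiO2: 124.8·0.9899 = 123.5 t (target 123.6 t)
  Al2O3: 165.1·0.003000 + 114.1·0.9960 = 114.1 t (target 114.2 t)
Glass mass check: total batch − LOI = 500.0 t (per-oxide target masses sum to 500.0 t; stated basis 500.0 t — a pure rounding effect).
Adding the batch up: Σ batch = 532.5 t; loss to ignition Σ batch·LOI = 32.55 t; as yield: glass ÷ batch → 93.89%.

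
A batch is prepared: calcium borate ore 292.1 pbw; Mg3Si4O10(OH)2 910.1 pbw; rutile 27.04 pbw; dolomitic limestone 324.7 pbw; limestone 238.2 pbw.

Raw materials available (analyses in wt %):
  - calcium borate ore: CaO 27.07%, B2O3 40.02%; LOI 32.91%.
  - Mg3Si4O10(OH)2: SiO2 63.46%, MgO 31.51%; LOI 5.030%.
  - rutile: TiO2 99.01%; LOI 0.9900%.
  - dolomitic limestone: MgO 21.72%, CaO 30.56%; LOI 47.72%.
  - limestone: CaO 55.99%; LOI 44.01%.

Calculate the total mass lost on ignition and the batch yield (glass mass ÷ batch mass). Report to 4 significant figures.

LOI loss = 402.0 pbw; glass = 1390 pbw; yield = 77.57%

The intermediate values are displayed rounded off to 4 significant figures between the steps. Exact precision is kept in every operation. Exactly one rounding is applied to each reported figure — derived quantities (the yield, totals, ignition loss, glass mass, the five compositions) are re-derived from the batch weights at 1390 pbw of glass in full precision, as given in problem or answer.
Per-material ignition loss:
  calcium borate ore: 292.1 × 0.3291 = 96.13 pbw
  Mg3Si4O10(OH)2: 910.1 × 0.05030 = 45.78 pbw
  rutile: 27.04 × 0.009900 = 0.2677 pbw
  dolomitic limestone: 324.7 × 0.4772 = 154.9 pbw
  limestone: 238.2 × 0.4401 = 104.8 pbw
Total LOI = 402.0 pbw
Glass = batch − LOI = 1792 − 402.0 = 1390 pbw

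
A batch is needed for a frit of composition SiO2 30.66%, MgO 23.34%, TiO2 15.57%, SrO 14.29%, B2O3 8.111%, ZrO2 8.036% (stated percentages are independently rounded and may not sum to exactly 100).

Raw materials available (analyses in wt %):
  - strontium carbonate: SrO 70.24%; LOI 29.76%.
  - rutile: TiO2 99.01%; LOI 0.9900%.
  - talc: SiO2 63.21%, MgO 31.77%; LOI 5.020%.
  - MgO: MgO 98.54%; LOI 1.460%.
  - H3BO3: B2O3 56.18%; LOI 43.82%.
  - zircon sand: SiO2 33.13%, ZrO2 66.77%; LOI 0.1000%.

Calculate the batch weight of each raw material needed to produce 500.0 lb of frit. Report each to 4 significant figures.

All arithmetic runs at full float precision through every step. Intermediates are displayed rounded off to 4 significant digits across the worked steps — each reported number is rounded only once; derived quantities are computed at exact precision (ignition loss, totals, the yield, net glass mass, six oxide percentages) from the batch weights per 500.0 lb of glass exactly as printed in problem or answer.
Target masses of each oxide per 500.0 lb frit:
  SiO2: 30.66% × 500.0 = 153.3 lb
  MgO: 23.34% × 500.0 = 116.7 lb
  TiO2: 15.57% × 500.0 = 77.85 lb
  SrO: 14.29% × 500.0 = 71.45 lb
  B2O3: 8.111% × 500.0 = 40.56 lb
  ZrO2: 8.036% × 500.0 = 40.18 lb
Verifying the oxide balance on the weights just shown, versus the basis set out (each sum matches its target mass modulo rounding of the values):
  SiO2: 211.0·0.6321 + 60.18·0.3313 = 153.3 lb (target 153.3 lb)
  MgO: 211.0·0.3177 + 50.41·0.9854 = 116.7 lb (target 116.7 lb)
  TiO2: 78.63·0.9901 = 77.85 lb (target 77.85 lb)
  SrO: 101.7·0.7024 = 71.43 lb (target 71.45 lb)
  B2O3: 72.19·0.5618 = 40.56 lb (target 40.56 lb)
  ZrO2: 60.18·0.6677 = 40.18 lb (target 40.18 lb)
Glass mass check: net batch after ignition = 500.0 lb (oxide target masses add up to 500.0 lb; the stated basis being 500.0 lb — gaps are rounding artifacts).
Batch total: Σ batch = 574.1 lb; Σ batch·LOI gives LOI loss = 74.07 lb; yield, glass over the total, = 87.10%.

Batch per 500.0 lb frit:
  strontium carbonate: 101.7 lb
  rutile: 78.63 lb
  talc: 211.0 lb
  MgO: 50.41 lb
  H3BO3: 72.19 lb
  zircon sand: 60.18 lb
Total batch = 574.1 lb; LOI loss = 74.07 lb; yield = 87.10%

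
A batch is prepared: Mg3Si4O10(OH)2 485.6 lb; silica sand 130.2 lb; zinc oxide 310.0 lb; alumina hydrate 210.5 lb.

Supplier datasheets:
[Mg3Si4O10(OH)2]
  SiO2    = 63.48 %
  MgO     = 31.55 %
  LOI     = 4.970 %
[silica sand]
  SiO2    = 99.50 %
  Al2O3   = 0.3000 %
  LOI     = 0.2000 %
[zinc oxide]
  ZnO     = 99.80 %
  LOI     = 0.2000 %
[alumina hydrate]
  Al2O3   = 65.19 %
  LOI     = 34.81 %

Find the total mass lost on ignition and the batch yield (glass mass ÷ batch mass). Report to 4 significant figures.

In-progress results are printed, rounded to four significant digits, across the worked steps. Every computation keeps full float precision in every operation — each reported value is rounded once only; the derived quantities (glass mass, ignition loss, the four compositions, totals, the yield) are recomputed in full precision from the weighed amounts per 1038 lb of glass, exactly as printed in problem or answer.
Material-by-material LOI:
  Mg3Si4O10(OH)2: 485.6 × 0.04970 = 24.13 lb
  silica sand: 130.2 × 0.002000 = 0.2604 lb
  zinc oxide: 310.0 × 0.002000 = 0.6200 lb
  alumina hydrate: 210.5 × 0.3481 = 73.28 lb
Total LOI = 98.29 lb
Glass = batch − LOI = 1136 − 98.29 = 1038 lb

LOI loss = 98.29 lb; glass = 1038 lb; yield = 91.35%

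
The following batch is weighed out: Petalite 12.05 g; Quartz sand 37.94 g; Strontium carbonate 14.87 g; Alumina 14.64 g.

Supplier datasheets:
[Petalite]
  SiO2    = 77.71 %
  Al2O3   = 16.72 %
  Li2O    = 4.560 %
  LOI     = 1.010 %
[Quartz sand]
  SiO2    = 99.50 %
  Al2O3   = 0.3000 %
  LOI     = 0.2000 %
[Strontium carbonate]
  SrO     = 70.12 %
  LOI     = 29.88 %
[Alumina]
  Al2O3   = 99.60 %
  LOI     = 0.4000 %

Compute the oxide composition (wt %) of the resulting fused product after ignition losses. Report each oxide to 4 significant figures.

Glass mass = 74.80 g (batch 79.50 − LOI 4.699).
Composition: SiO2 62.99%, SrO 13.94%, Al2O3 22.34%, Li2O 0.7346%

The working math holds full float precision at each step — in-progress results appear, with 4-significant-figure rounding, alongside each step. Exactly one rounding goes into every reported figure — the derived quantities (totals, glass mass, ignition loss, the yield, the four compositions) are carried starting from the weights at 74.80 g of glass at exact precision, exactly as printed in question or answer.
What the batch supplies per oxide:
  SiO2: 12.05·0.7771 + 37.94·0.9950 = 47.11 g
  SrO: 14.87·0.7012 = 10.43 g
  Al2O3: 12.05·0.1672 + 37.94·0.003000 + 14.64·0.9960 = 16.71 g
  Li2O: 12.05·0.04560 = 0.5495 g
LOI: 12.05·0.01010 + 37.94·0.002000 + 14.87·0.2988 + 14.64·0.004000 = 4.699 g
Glass = total batch minus LOI = 79.50 − 4.699 = 74.80 g (consistent with Σ oxide mass)
wt %: oxide over glass, times 100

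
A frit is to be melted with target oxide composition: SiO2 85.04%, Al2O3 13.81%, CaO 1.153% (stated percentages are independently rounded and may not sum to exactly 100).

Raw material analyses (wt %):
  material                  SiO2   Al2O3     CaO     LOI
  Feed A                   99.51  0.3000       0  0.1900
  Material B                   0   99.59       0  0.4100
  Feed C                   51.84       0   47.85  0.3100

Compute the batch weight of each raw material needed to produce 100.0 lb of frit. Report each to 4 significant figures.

All internal work runs at exact precision in every operation — values along the way appear, with 4-significant-figure rounding, in the working — each reported number is rounded a single time; the derived quantities, including the three compositions, ignition loss, totals, glass mass, the yield, are computed from the weighed amounts for 100.0 lb of glass at exact precision precisely as stated by the question or the answer.
Per-oxide target masses for 100.0 lb frit:
  SiO2: 85.04% × 100.0 = 85.04 lb
  Al2O3: 13.81% × 100.0 = 13.81 lb
  CaO: 1.153% × 100.0 = 1.153 lb
Oxide-by-oxide audit per the reported batch figures, versus the basis set out (sums match the target masses net of answer rounding effects):
  SiO2: 84.20·0.9951 + 2.410·0.5184 = 85.04 lb (target 85.04 lb)
  Al2O3: 84.20·0.003000 + 13.61·0.9959 = 13.81 lb (target 13.81 lb)
  CaO: 2.410·0.4785 = 1.153 lb (target 1.153 lb)
Mass balance on the glass: whole batch net of LOI = 100.0 lb (oxide target masses add up to 100.0 lb; with the basis standing at 100.0 lb — gaps are rounding artifacts).
Total batch = Σ batch = 100.2 lb; loss to ignition Σ batch·LOI = 0.2233 lb; glass ÷ batch gives a yield of 99.78%.

Batch per 100.0 lb frit:
  Feed A: 84.20 lb
  Material B: 13.61 lb
  Feed C: 2.410 lb
Total batch = 100.2 lb; LOI loss = 0.2233 lb; yield = 99.78%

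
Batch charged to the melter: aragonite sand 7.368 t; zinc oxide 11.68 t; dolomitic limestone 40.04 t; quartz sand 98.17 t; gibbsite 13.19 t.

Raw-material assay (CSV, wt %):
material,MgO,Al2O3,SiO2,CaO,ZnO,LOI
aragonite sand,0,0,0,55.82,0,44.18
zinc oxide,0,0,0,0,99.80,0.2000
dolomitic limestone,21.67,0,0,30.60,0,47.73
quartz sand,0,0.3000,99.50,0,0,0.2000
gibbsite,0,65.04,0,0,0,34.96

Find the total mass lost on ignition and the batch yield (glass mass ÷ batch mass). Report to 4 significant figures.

The working math holds full float precision through the solve. Mid-chain values are printed, rounded to four significant figures, in the printout; every reported figure takes just one rounding; derived quantities, which include the five compositions, net glass mass, ignition loss, totals, yield, are re-derived in full precision, as given in either problem or answer, from the weighed amounts at 143.3 t of glass.
Each material's LOI contribution:
  aragonite sand: 7.368 × 0.4418 = 3.255 t
  zinc oxide: 11.68 × 0.002000 = 0.02336 t
  dolomitic limestone: 40.04 × 0.4773 = 19.11 t
  quartz sand: 98.17 × 0.002000 = 0.1963 t
  gibbsite: 13.19 × 0.3496 = 4.611 t
Total LOI = 27.20 t
Glass = batch − LOI = 170.4 − 27.20 = 143.3 t

LOI loss = 27.20 t; glass = 143.3 t; yield = 84.04%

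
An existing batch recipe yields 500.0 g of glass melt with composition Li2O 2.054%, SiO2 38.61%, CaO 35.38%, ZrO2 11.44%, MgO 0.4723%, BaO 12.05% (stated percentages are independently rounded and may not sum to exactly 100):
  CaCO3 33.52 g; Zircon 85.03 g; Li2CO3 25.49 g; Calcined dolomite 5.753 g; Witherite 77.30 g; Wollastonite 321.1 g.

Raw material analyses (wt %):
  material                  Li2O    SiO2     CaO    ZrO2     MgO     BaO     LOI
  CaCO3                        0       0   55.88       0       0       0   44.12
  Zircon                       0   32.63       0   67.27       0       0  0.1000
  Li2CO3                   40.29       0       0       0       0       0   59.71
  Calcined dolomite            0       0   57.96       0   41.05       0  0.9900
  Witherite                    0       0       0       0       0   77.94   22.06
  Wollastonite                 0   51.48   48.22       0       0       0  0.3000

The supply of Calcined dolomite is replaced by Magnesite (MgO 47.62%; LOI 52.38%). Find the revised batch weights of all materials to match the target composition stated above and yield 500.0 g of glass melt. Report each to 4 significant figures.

Revised batch per 500.0 g glass melt:
  CaCO3: 39.48 g
  Zircon: 85.03 g
  Li2CO3: 25.49 g
  Magnesite: 4.959 g
  Witherite: 77.30 g
  Wollastonite: 321.1 g
Total batch = 553.4 g; LOI loss = 53.34 g

Intermediates are shown (rounded to four significant figures) alongside each step; full precision is carried through every step. Every reported number receives exactly one rounding — all derived quantities, including the yield, totals, six oxide percentages, glass mass, ignition loss, are computed using the weight values on 500.0 g of glass at full precision, as quoted within the question or the answer.
Oxide-by-oxide targets in 500.0 g glass melt:
  Li2O: 2.054% × 500.0 = 10.27 g
  SiO2: 38.61% × 500.0 = 193.0 g
  CaO: 35.38% × 500.0 = 176.9 g
  ZrO2: 11.44% × 500.0 = 57.20 g
  MgO: 0.4723% × 500.0 = 2.362 g
  BaO: 12.05% × 500.0 = 60.25 g
A balance pass over the oxides, on the weights just shown, per the basis as stated (each sum matches its target mass once rounding is allowed for):
  Li2O: 25.49·0.4029 = 10.27 g (target 10.27 g)
  SiO2: 85.03·0.3263 + 321.1·0.5148 = 193.0 g (target 193.0 g)
  CaO: 39.48·0.5588 + 321.1·0.4822 = 176.9 g (target 176.9 g)
  ZrO2: 85.03·0.6727 = 57.20 g (target 57.20 g)
  MgO: 4.959·0.4762 = 2.361 g (target 2.362 g)
  BaO: 77.30·0.7794 = 60.25 g (target 60.25 g)
Consistency of the glass mass: batch total minus LOI = 500.0 g (the targets, summed, come to 500.0 g; stated basis 500.0 g — a pure rounding effect).
Batch grand total — Σ batch = 553.4 g; ignition loss, Σ(batch × LOI) = 53.34 g; as yield: glass ÷ batch → 90.36%.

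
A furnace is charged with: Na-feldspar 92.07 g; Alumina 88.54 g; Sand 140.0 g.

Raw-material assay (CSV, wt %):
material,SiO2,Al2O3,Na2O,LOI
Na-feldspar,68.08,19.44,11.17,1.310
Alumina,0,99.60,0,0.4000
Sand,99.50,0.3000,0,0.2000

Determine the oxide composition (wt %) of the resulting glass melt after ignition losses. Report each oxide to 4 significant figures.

Glass mass = 318.8 g (batch 320.6 − LOI 1.840).
Composition: SiO2 63.36%, Al2O3 33.41%, Na2O 3.226%

The intermediate values are printed rounded off to 4 significant digits in the printout; every computation maintains exact precision at every stage; each reported number receives exactly one rounding; the derived quantities (LOI, net glass mass, totals, three oxide percentages, the yield) are rebuilt from the batch weights at 318.8 g of glass at full float precision, exactly as shown in the question or the answer.
Per-oxide mass from batch:
  SiO2: 92.07·0.6808 + 140.0·0.9950 = 202.0 g
  Al2O3: 92.07·0.1944 + 88.54·0.9960 + 140.0·0.003000 = 106.5 g
  Na2O: 92.07·0.1117 = 10.28 g
LOI: 92.07·0.01310 + 88.54·0.004000 + 140.0·0.002000 = 1.840 g
The glass mass, total less LOI, = 320.6 − 1.840 = 318.8 g (the oxide masses sum to this)
percent share: oxide ÷ glass, ×100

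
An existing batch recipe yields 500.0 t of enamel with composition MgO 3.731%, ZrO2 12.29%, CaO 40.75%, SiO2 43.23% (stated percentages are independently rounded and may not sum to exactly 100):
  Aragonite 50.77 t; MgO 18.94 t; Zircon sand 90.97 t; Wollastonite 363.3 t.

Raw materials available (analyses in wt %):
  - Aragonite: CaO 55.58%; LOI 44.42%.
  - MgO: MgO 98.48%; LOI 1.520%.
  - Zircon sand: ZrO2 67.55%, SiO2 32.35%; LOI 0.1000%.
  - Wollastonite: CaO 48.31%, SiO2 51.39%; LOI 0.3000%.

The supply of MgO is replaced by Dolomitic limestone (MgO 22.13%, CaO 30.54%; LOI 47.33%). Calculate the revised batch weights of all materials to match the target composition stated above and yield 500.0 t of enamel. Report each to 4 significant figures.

Revised batch per 500.0 t enamel:
  Aragonite: 4.453 t
  Dolomitic limestone: 84.30 t
  Zircon sand: 90.97 t
  Wollastonite: 363.3 t
Total batch = 543.0 t; LOI loss = 43.06 t

The working math carries full precision at every stage — the intermediate values are displayed rounded to 4 significant figures across the worked steps; every reported result takes just one rounding. All derived quantities (the yield, glass mass, the four compositions, the totals, ignition loss) are carried in full float precision using the weight values for 500.0 t of glass, as quoted within the problem or answer text.
Target masses of each oxide per 500.0 t enamel:
  MgO: 3.731% × 500.0 = 18.66 t
  ZrO2: 12.29% × 500.0 = 61.45 t
  CaO: 40.75% × 500.0 = 203.8 t
  SiO2: 43.23% × 500.0 = 216.2 t
Per-oxide balance check from the weights as reported, at the basis given (summed amounts equal target values once rounding is allowed for):
  MgO: 84.30·0.2213 = 18.66 t (target 18.66 t)
  ZrO2: 90.97·0.6755 = 61.45 t (target 61.45 t)
  CaO: 4.453·0.5558 + 84.30·0.3054 + 363.3·0.4831 = 203.7 t (target 203.8 t)
  SiO2: 90.97·0.3235 + 363.3·0.5139 = 216.1 t (target 216.2 t)
The glass-mass cross-check: whole batch net of LOI = 500.0 t (the targets, summed, come to 500.0 t; against the stated basis, 500.0 t — a pure rounding effect).
Total batch = Σ batch = 543.0 t; loss to ignition Σ batch·LOI = 43.06 t; glass ÷ batch gives a yield of 92.07%.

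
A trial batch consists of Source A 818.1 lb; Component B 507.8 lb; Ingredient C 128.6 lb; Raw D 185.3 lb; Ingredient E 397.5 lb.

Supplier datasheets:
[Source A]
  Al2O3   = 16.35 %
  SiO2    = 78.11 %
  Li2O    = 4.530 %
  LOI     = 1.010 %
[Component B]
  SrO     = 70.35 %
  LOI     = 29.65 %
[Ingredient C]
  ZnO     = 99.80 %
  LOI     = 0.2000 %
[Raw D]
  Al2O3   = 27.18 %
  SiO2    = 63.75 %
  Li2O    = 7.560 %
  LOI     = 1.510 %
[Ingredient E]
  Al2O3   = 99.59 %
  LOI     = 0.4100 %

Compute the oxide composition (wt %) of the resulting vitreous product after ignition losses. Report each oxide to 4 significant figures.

Glass mass = 1874 lb (batch 2037 − LOI 163.5).
Composition: SrO 19.06%, Al2O3 30.95%, SiO2 40.41%, ZnO 6.849%, Li2O 2.725%

Every computation keeps full precision end to end — the intermediate values are printed rounded to four significant digits at each printed step — a single rounding finalizes every reported result — all derived quantities are carried using the weight values per 1874 lb of glass at exact precision (yield, five oxide percentages, glass mass, LOI, totals), as they appear in either problem or answer.
Oxide masses out of the charge:
  SrO: 507.8·0.7035 = 357.2 lb
  Al2O3: 818.1·0.1635 + 185.3·0.2718 + 397.5·0.9959 = 580.0 lb
  SiO2: 818.1·0.7811 + 185.3·0.6375 = 757.1 lb
  ZnO: 128.6·0.9980 = 128.3 lb
  Li2O: 818.1·0.04530 + 185.3·0.07560 = 51.07 lb
LOI: 818.1·0.01010 + 507.8·0.2965 + 128.6·0.002000 + 185.3·0.01510 + 397.5·0.004100 = 163.5 lb
Glass = total batch minus LOI = 2037 − 163.5 = 1874 lb (matching Σ of the oxides)
percent share: oxide ÷ glass, ×100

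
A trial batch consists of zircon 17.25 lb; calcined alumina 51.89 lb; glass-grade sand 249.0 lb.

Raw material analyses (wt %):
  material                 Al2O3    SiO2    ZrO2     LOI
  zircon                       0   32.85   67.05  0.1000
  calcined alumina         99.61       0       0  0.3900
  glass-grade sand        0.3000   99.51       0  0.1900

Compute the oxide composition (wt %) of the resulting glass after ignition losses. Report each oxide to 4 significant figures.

The intermediate values are displayed (rounded to 4 significant figures) as written. The working math runs at exact precision from first step to last; every reported number takes exactly one rounding; derived quantities are recomputed starting from the weights per 317.4 lb of glass in full float precision (three oxide percentages, totals, ignition loss, the yield, net glass mass) exactly as shown in the question or the answer.
Per-oxide mass from batch:
  Al2O3: 51.89·0.9961 + 249.0·0.003000 = 52.43 lb
  SiO2: 17.25·0.3285 + 249.0·0.9951 = 253.4 lb
  ZrO2: 17.25·0.6705 = 11.57 lb
LOI: 17.25·0.001000 + 51.89·0.003900 + 249.0·0.001900 = 0.6927 lb
batch − LOI leaves glass = 318.1 − 0.6927 = 317.4 lb (matching Σ of the oxides)
percent by weight: oxide/glass ×100

Glass mass = 317.4 lb (batch 318.1 − LOI 0.6927).
Composition: Al2O3 16.52%, SiO2 79.84%, ZrO2 3.643%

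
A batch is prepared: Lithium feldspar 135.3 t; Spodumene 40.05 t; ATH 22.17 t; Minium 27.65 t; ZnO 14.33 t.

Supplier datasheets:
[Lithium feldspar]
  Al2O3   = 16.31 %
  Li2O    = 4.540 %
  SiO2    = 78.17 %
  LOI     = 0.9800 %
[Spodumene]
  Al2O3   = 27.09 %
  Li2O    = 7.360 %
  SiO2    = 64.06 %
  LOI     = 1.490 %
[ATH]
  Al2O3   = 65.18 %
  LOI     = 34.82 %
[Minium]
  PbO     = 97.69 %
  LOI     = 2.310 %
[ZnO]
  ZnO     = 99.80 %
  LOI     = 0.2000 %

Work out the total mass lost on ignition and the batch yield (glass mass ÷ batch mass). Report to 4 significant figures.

LOI loss = 10.31 t; glass = 229.2 t; yield = 95.70%

Every computation maintains full float precision from start to finish. Working values appear, with 4-significant-digit rounding, alongside each step. Exactly one rounding lands on each reported number. All derived quantities, including the five compositions, totals, the yield, ignition loss, glass mass, are computed starting from the weights for 229.2 t of glass at full float precision, exactly as shown in the problem or answer text.
Loss on ignition, line by line:
  Lithium feldspar: 135.3 × 0.009800 = 1.326 t
  Spodumene: 40.05 × 0.01490 = 0.5967 t
  ATH: 22.17 × 0.3482 = 7.720 t
  Minium: 27.65 × 0.02310 = 0.6387 t
  ZnO: 14.33 × 0.002000 = 0.02866 t
Total LOI = 10.31 t
Glass = batch − LOI = 239.5 − 10.31 = 229.2 t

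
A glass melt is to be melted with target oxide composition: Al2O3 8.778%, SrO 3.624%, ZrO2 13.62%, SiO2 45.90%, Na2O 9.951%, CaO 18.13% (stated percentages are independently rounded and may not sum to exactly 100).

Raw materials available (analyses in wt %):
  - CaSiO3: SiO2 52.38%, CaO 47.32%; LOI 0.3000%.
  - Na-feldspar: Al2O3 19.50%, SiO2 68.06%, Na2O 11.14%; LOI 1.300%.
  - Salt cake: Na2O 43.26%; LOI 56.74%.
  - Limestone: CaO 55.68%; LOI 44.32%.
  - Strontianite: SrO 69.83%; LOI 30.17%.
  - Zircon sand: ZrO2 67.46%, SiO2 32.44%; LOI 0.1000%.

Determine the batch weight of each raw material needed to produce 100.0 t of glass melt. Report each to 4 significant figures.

In-progress results appear (rounded to four significant figures) in the printout. The working math carries exact precision from start to finish. Every reported number is rounded a single time — all derived quantities are computed using the weight values per 100.0 t of glass in full float precision (the six compositions, net glass mass, the totals, the yield, LOI), as set out in problem or answer.
Oxide mass targets, per 100.0 t glass melt:
  Al2O3: 8.778% × 100.0 = 8.778 t
  SrO: 3.624% × 100.0 = 3.624 t
  ZrO2: 13.62% × 100.0 = 13.62 t
  SiO2: 45.90% × 100.0 = 45.90 t
  Na2O: 9.951% × 100.0 = 9.951 t
  CaO: 18.13% × 100.0 = 18.13 t
Checking each oxide sum applying the batch weights above, against the basis in use (oxide sums agree with the targets modulo rounding of the values):
  Al2O3: 45.02·0.1950 = 8.779 t (target 8.778 t)
  SrO: 5.190·0.6983 = 3.624 t (target 3.624 t)
  ZrO2: 20.19·0.6746 = 13.62 t (target 13.62 t)
  SiO2: 16.63·0.5238 + 45.02·0.6806 + 20.19·0.3244 = 45.90 t (target 45.90 t)
  Na2O: 45.02·0.1114 + 11.41·0.4326 = 9.951 t (target 9.951 t)
  CaO: 16.63·0.4732 + 18.42·0.5568 = 18.13 t (target 18.13 t)
Glass-mass closure: batch Σ − ignition loss = 100.0 t (summing oxide targets gives 100.0 t; stated basis 100.0 t — any gap is answer rounding).
Adding the batch up: Σ batch = 116.9 t; loss to ignition Σ batch·LOI = 16.86 t; yield: glass divided by total = 85.57%.

Batch per 100.0 t glass melt:
  CaSiO3: 16.63 t
  Na-feldspar: 45.02 t
  Salt cake: 11.41 t
  Limestone: 18.42 t
  Strontianite: 5.190 t
  Zircon sand: 20.19 t
Total batch = 116.9 t; LOI loss = 16.86 t; yield = 85.57%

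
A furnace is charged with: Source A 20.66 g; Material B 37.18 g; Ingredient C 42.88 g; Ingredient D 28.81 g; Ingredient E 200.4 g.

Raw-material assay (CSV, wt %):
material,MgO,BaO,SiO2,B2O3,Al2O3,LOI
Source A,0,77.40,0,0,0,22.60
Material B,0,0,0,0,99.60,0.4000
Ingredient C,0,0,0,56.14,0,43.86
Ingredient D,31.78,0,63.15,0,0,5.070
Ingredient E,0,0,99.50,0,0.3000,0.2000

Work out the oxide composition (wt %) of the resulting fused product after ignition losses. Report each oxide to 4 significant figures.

In-progress results are printed rounded off to 4 significant digits in the printout; full precision is carried through every step. Each reported figure includes exactly one rounding — all derived quantities, which include totals, ignition loss, glass mass, the yield, five oxide percentages, are recomputed at full float precision, exactly as shown in either problem or answer, from the weighed amounts at 304.4 g of glass.
Delivered oxide masses:
  MgO: 28.81·0.3178 = 9.156 g
  BaO: 20.66·0.7740 = 15.99 g
  SiO2: 28.81·0.6315 + 200.4·0.9950 = 217.6 g
  B2O3: 42.88·0.5614 = 24.07 g
  Al2O3: 37.18·0.9960 + 200.4·0.003000 = 37.63 g
LOI: 20.66·0.2260 + 37.18·0.004000 + 42.88·0.4386 + 28.81·0.05070 + 200.4·0.002000 = 25.49 g
Resulting glass, batch − LOI: 329.9 − 25.49 = 304.4 g (= the summed oxide contributions)
each wt % is 100 × oxide ÷ glass

Glass mass = 304.4 g (batch 329.9 − LOI 25.49).
Composition: MgO 3.007%, BaO 5.252%, SiO2 71.47%, B2O3 7.907%, Al2O3 12.36%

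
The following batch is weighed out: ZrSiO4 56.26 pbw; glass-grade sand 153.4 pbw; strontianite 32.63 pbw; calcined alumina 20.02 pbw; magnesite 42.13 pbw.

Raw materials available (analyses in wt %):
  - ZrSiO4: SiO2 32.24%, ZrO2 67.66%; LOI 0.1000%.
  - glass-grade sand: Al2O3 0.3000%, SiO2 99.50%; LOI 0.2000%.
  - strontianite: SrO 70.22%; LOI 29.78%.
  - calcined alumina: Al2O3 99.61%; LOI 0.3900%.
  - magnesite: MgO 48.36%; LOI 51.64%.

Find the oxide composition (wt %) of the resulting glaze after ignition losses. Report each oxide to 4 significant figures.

The whole derivation maintains full precision at every stage — in-progress results are displayed, with 4-significant-figure rounding, alongside each step; every reported figure undergoes a single rounding. Derived quantities, including the five compositions, the totals, net glass mass, LOI, the yield, are computed from the batch weights for 272.5 pbw of glass at exact precision, as they appear in the question or the answer.
Oxide masses out of the charge:
  SrO: 32.63·0.7022 = 22.91 pbw
  MgO: 42.13·0.4836 = 20.37 pbw
  Al2O3: 153.4·0.003000 + 20.02·0.9961 = 20.40 pbw
  SiO2: 56.26·0.3224 + 153.4·0.9950 = 170.8 pbw
  ZrO2: 56.26·0.6766 = 38.07 pbw
LOI: 56.26·0.001000 + 153.4·0.002000 + 32.63·0.2978 + 20.02·0.003900 + 42.13·0.5164 = 31.91 pbw
Glass = total batch minus LOI = 304.4 − 31.91 = 272.5 pbw (matching Σ of the oxides)
each wt % is 100 × oxide ÷ glass

Glass mass = 272.5 pbw (batch 304.4 − LOI 31.91).
Composition: SrO 8.408%, MgO 7.476%, Al2O3 7.486%, SiO2 62.66%, ZrO2 13.97%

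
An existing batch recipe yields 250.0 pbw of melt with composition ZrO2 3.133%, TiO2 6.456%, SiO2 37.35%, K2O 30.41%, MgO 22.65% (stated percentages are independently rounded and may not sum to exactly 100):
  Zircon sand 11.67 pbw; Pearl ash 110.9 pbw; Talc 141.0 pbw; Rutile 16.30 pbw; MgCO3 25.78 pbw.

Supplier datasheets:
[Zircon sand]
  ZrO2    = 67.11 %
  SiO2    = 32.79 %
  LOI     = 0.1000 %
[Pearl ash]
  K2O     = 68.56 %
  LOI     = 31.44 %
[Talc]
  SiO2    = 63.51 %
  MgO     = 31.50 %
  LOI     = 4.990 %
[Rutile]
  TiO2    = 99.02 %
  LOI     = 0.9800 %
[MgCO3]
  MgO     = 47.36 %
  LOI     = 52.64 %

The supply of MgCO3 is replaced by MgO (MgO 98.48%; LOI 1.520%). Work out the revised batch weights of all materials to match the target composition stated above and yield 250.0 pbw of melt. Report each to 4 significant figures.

Working values are shown, rounded to 4 significant figures, alongside each step — all internal work keeps full float precision all the way through; every reported number includes exactly one rounding — derived quantities, including glass mass, the five compositions, ignition loss, the yield, totals, are rebuilt starting from the weights at 250.0 pbw of glass in full precision, as set out in either problem or answer.
Per-oxide target masses for 250.0 pbw melt:
  ZrO2: 3.133% × 250.0 = 7.832 pbw
  TiO2: 6.456% × 250.0 = 16.14 pbw
  SiO2: 37.35% × 250.0 = 93.38 pbw
  K2O: 30.41% × 250.0 = 76.03 pbw
  MgO: 22.65% × 250.0 = 56.62 pbw
Sums-versus-targets review per the reported batch figures, against the basis in use (each sum matches its target mass net of answer rounding effects):
  ZrO2: 11.67·0.6711 = 7.832 pbw (target 7.832 pbw)
  TiO2: 16.30·0.9902 = 16.14 pbw (target 16.14 pbw)
  SiO2: 11.67·0.3279 + 141.0·0.6351 = 93.38 pbw (target 93.38 pbw)
  K2O: 110.9·0.6856 = 76.03 pbw (target 76.03 pbw)
  MgO: 141.0·0.3150 + 12.40·0.9848 = 56.63 pbw (target 56.62 pbw)
Glass-mass sanity pass: total charge less LOI = 250.0 pbw (targets for the oxides total 250.0 pbw; against the stated basis, 250.0 pbw — rounding explains the deltas).
Batch grand total — Σ batch = 292.3 pbw; LOI removed, Σ of batch·LOI: 42.26 pbw; yield = glass ÷ total batch = 85.54%.

Revised batch per 250.0 pbw melt:
  Zircon sand: 11.67 pbw
  Pearl ash: 110.9 pbw
  Talc: 141.0 pbw
  Rutile: 16.30 pbw
  MgO: 12.40 pbw
Total batch = 292.3 pbw; LOI loss = 42.26 pbw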